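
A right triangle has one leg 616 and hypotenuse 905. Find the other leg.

a² = c² - b² = 819025 - 379456 = 439569
a = 663

663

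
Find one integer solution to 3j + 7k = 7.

Step 1: Check solvability.
gcd(3, 7) = 1
Since 1 divides 7, solutions exist.

Step 2: Apply extended Euclidean algorithm to find gcd.
We find integers such that 3*x0 + 7*y0 = 1

Step 3: Scale the particular solution.
Multiply by 7/1 = 7:
j = -14, k = 7

Step 4: Verify.
3*(-14) + 7*(7) = 7 = 7 ✓

j = -14, k = 7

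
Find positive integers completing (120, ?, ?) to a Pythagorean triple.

We need the other leg and hypotenuse such that 120² + x² = c².
Take x = 27, c = 123: 120² + 27² = 14400 + 729 = 15129 = 123² ✓
Triple: (27, 120, 123)

(27, 120, 123)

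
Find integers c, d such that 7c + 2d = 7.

Step 1: Check solvability.
gcd(7, 2) = 1
Since 1 divides 7, solutions exist.

Step 2: Apply extended Euclidean algorithm to find gcd.
We find integers such that 7*x0 + 2*y0 = 1

Step 3: Scale the particular solution.
Multiply by 7/1 = 7:
c = 7, d = -21

Step 4: Verify.
7*(7) + 2*(-21) = 7 = 7 ✓

c = 7, d = -21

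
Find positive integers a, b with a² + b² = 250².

We need a² + b² = 250² = 62500.
Trying: 234² + 88² = 54756 + 7744 = 62500 ✓

(234, 88, 250)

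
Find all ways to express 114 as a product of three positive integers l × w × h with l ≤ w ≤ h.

Iterate l from 1 to ⌊114^(1/3)⌋. For each l dividing 114, iterate w ≥ l with w dividing 114/l, and set h = 114/(l·w).
Triples found (5): (1×1×114), (1×2×57), (1×3×38), (1×6×19), (2×3×19)

(1×1×114), (1×2×57), (1×3×38), (1×6×19), (2×3×19)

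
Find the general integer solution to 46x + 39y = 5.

Step 1: Compute gcd(46, 39) = 1.
Since 1 divides 5, solutions exist.

Step 2: Find a particular solution using extended Euclidean algorithm.
We get x₀ = -55, y₀ = 65.
Check: 46*-55 + 39*65 = 5 = 5 ✓

Step 3: Write the general solution.
x = -55 + (39/1)t = -55 + 39t
y = 65 - (46/1)t = 65 - 46t
for any integer t.

x = -55 + 39t, y = 65 - 46t for integer t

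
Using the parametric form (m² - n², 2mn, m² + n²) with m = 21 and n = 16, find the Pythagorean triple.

a = m² - n² = 21² - 16² = 441 - 256 = 185
b = 2mn = 2·21·16 = 672
c = m² + n² = 441 + 256 = 697
Verify: 185² + 672² = 34225 + 451584 = 485809 = 697² ✓

(185, 672, 697)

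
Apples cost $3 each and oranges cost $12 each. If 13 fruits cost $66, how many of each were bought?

Let a = apples, o = oranges.
a + o = 13
3a + 12o = 66
Substitute o = 13 - a:
3a + 12(13 - a) = 66
(3 - 12)a = 66 - 156
-9a = -90
a = 10, o = 13 - 10 = 3

Apples: 10, Oranges: 3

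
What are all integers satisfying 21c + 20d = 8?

Step 1: Compute gcd(21, 20) = 1.
Since 1 divides 8, solutions exist.

Step 2: Find a particular solution using extended Euclidean algorithm.
We get c₀ = 8, d₀ = -8.
Check: 21*8 + 20*-8 = 8 = 8 ✓

Step 3: Write the general solution.
c = 8 + (20/1)t = 8 + 20t
d = -8 - (21/1)t = -8 - 21t
for any integer t.

c = 8 + 20t, d = -8 - 21t for integer t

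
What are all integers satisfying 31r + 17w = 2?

Step 1: Compute gcd(31, 17) = 1.
Since 1 divides 2, solutions exist.

Step 2: Find a particular solution using extended Euclidean algorithm.
We get r₀ = -12, w₀ = 22.
Check: 31*-12 + 17*22 = 2 = 2 ✓

Step 3: Write the general solution.
r = -12 + (17/1)t = -12 + 17t
w = 22 - (31/1)t = 22 - 31t
for any integer t.

r = -12 + 17t, w = 22 - 31t for integer t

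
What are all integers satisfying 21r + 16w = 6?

Step 1: Compute gcd(21, 16) = 1.
Since 1 divides 6, solutions exist.

Step 2: Find a particular solution using extended Euclidean algorithm.
We get r₀ = -18, w₀ = 24.
Check: 21*-18 + 16*24 = 6 = 6 ✓

Step 3: Write the general solution.
r = -18 + (16/1)t = -18 + 16t
w = 24 - (21/1)t = 24 - 21t
for any integer t.

r = -18 + 16t, w = 24 - 21t for integer t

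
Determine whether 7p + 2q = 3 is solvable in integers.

Step 1: Compute gcd(7, 2).
gcd(7, 2) = 1

Step 2: Check divisibility.
Does 1 divide 3? 3 = 1 x 3, so yes.

By the theorem on linear Diophantine equations, 7p + 2q = 3 has integer solutions if and only if gcd(7, 2) divides 3. Since 1 | 3, solutions exist.

Yes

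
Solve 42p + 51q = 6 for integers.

Step 1: Check solvability.
gcd(42, 51) = 3
Since 3 divides 6, solutions exist.

Step 2: Apply extended Euclidean algorithm to find gcd.
We find integers such that 42*x0 + 51*y0 = 3

Step 3: Scale the particular solution.
Multiply by 6/3 = 2:
p = -12, q = 10

Step 4: Verify.
42*(-12) + 51*(10) = 6 = 6 ✓

p = -12, q = 10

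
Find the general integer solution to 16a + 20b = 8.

Step 1: Compute gcd(16, 20) = 4.
Since 4 divides 8, solutions exist.

Step 2: Find a particular solution using extended Euclidean algorithm.
We get a₀ = -2, b₀ = 2.
Check: 16*-2 + 20*2 = 8 = 8 ✓

Step 3: Write the general solution.
a = -2 + (20/4)t = -2 + 5t
b = 2 - (16/4)t = 2 - 4t
for any integer t.

a = -2 + 5t, b = 2 - 4t for integer t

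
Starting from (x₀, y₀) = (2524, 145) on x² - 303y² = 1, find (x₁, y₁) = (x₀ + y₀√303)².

Solutions to x² - Dy² = 1 are generated by powers of (x₀ + y₀√D).
The next solution satisfies x₁ + y₁√303 = (x₀ + y₀√303)², giving:
x₁ = x₀² + 303y₀² = 2524² + 303·145² = 6370576 + 6370575 = 12741151
y₁ = 2x₀y₀ = 2·2524·145 = 731960

Verify: 12741151² - 303·731960² = 162336928804801 - 162336928804800 = 1 ✓

x = 12741151, y = 731960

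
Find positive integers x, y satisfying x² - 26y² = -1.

We need x² = 26y² - 1. Try successive y:
y = 1: x² = 26·1² - 1 = 25 = 5² ✓
Check: 5² - 26·1² = 25 - 26 = -1 ✓

x = 5, y = 1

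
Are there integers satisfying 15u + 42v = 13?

Step 1: Compute gcd(15, 42).
gcd(15, 42) = 3

Step 2: Check divisibility.
Does 3 divide 13? 13 = 3 x 4 + 1, so no.

By the theorem on linear Diophantine equations, 15u + 42v = 13 has integer solutions if and only if gcd(15, 42) divides 13. Since 3 does not divide 13, no solutions exist.

No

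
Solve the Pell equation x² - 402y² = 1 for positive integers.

We seek the smallest positive integers (x, y) with x² - 402y² = 1, i.e., x² = 402y² + 1.
Try successive y values:
y = 1: x² = 402·1² + 1 = 403, not a perfect square
y = 2: x² = 402·2² + 1 = 1609, not a perfect square
y = 3: x² = 402·3² + 1 = 3619, not a perfect square
... continuing the search (or via continued fractions) ...
y = 20: x² = 402·20² + 1 = 160801, x = 401 ✓

Verify: 401² - 402·20² = 160801 - 160800 = 1 ✓

x = 401, y = 20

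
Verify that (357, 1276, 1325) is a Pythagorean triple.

Compute a² + b² = 357² + 1276² = 127449 + 1628176 = 1755625
Compute c² = 1325² = 1755625
Since 1755625 = 1755625, confirmed.

Yes, it is a Pythagorean triple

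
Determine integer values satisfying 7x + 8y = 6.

Step 1: Check solvability.
gcd(7, 8) = 1
Since 1 divides 6, solutions exist.

Step 2: Apply extended Euclidean algorithm to find gcd.
We find integers such that 7*x0 + 8*y0 = 1

Step 3: Scale the particular solution.
Multiply by 6/1 = 6:
x = -6, y = 6

Step 4: Verify.
7*(-6) + 8*(6) = 6 = 6 ✓

x = -6, y = 6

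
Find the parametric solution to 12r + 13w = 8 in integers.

Step 1: Compute gcd(12, 13) = 1.
Since 1 divides 8, solutions exist.

Step 2: Find a particular solution using extended Euclidean algorithm.
We get r₀ = -8, w₀ = 8.
Check: 12*-8 + 13*8 = 8 = 8 ✓

Step 3: Write the general solution.
r = -8 + (13/1)t = -8 + 13t
w = 8 - (12/1)t = 8 - 12t
for any integer t.

r = -8 + 13t, w = 8 - 12t for integer t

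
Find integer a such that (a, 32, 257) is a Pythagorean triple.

a² = c² - b² = 257² - 32² = 66049 - 1024 = 65025
a = sqrt(65025) = 255

255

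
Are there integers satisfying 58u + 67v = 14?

Step 1: Compute gcd(58, 67).
gcd(58, 67) = 1

Step 2: Check divisibility.
Does 1 divide 14? 14 = 1 x 14, so yes.

By the theorem on linear Diophantine equations, 58u + 67v = 14 has integer solutions if and only if gcd(58, 67) divides 14. Since 1 | 14, solutions exist.

Yes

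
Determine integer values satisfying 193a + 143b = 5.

Step 1: Check solvability.
gcd(193, 143) = 1
Since 1 divides 5, solutions exist.

Step 2: Apply extended Euclidean algorithm to find gcd.
We find integers such that 193*x0 + 143*y0 = 1

Step 3: Scale the particular solution.
Multiply by 5/1 = 5:
a = -100, b = 135

Step 4: Verify.
193*(-100) + 143*(135) = 5 = 5 ✓

a = -100, b = 135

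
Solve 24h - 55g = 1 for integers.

Step 1: Check solvability.
gcd(24, 55) = 1
Since 1 divides 1, solutions exist.

Step 2: Apply extended Euclidean algorithm to find gcd.
We find integers such that 24*x0 + 55*y0 = 1

Step 3: Scale the particular solution.
Multiply by 1/1 = 1:
h = -16, g = -7

Step 4: Verify.
24*(-16) - 55*(-7) = 1 = 1 ✓

h = -16, g = -7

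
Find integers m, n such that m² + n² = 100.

We need to find integers m, n > 0 such that m² + n² = 100.
Trying m = 6: n² = 100 - 6² = 100 - 36 = 64
n = 8
Check: 6² + 8² = 36 + 64 = 100 ✓

100 = 6² + 8²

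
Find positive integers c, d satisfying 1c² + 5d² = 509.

Try small values of c and check whether (509 - 1c²)/5 is a perfect square.
c = 3: 1·3² = 9, so 5d² = 509 - 9 = 500, giving d² = 100, d = 10.
Check: 1·3² + 5·10² = 9 + 500 = 509 ✓

c = 3, d = 10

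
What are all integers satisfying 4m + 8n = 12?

Step 1: Compute gcd(4, 8) = 4.
Since 4 divides 12, solutions exist.

Step 2: Find a particular solution using extended Euclidean algorithm.
We get m₀ = 3, n₀ = 0.
Check: 4*3 + 8*0 = 12 = 12 ✓

Step 3: Write the general solution.
m = 3 + (8/4)t = 3 + 2t
n = 0 - (4/4)t = 0 - 1t
for any integer t.

m = 3 + 2t, n = 0 - 1t for integer t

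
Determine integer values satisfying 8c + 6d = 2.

Step 1: Check solvability.
gcd(8, 6) = 2
Since 2 divides 2, solutions exist.

Step 2: Apply extended Euclidean algorithm to find gcd.
We find integers such that 8*x0 + 6*y0 = 2

Step 3: Scale the particular solution.
Multiply by 2/2 = 1:
c = 1, d = -1

Step 4: Verify.
8*(1) + 6*(-1) = 2 = 2 ✓

c = 1, d = -1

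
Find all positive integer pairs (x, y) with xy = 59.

The positive divisors of 59 are: 1, 59.
Each divisor d gives the pair (d, 59/d):
(1, 59), (59, 1)

(1, 59), (59, 1)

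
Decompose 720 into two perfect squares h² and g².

We need to find integers h, g > 0 such that h² + g² = 720.
Trying h = 12: g² = 720 - 12² = 720 - 144 = 576
g = 24
Check: 12² + 24² = 144 + 576 = 720 ✓

720 = 12² + 24²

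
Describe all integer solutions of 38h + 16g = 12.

Step 1: Compute gcd(38, 16) = 2.
Since 2 divides 12, solutions exist.

Step 2: Find a particular solution using extended Euclidean algorithm.
We get h₀ = 18, g₀ = -42.
Check: 38*18 + 16*-42 = 12 = 12 ✓

Step 3: Write the general solution.
h = 18 + (16/2)t = 18 + 8t
g = -42 - (38/2)t = -42 - 19t
for any integer t.

h = 18 + 8t, g = -42 - 19t for integer t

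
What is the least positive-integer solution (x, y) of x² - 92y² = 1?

We seek the smallest positive integers (x, y) with x² - 92y² = 1, i.e., x² = 92y² + 1.
Try successive y values:
y = 1: x² = 92·1² + 1 = 93, not a perfect square
y = 2: x² = 92·2² + 1 = 369, not a perfect square
y = 3: x² = 92·3² + 1 = 829, not a perfect square
... continuing the search (or via continued fractions) ...
y = 120: x² = 92·120² + 1 = 1324801, x = 1151 ✓

Verify: 1151² - 92·120² = 1324801 - 1324800 = 1 ✓

x = 1151, y = 120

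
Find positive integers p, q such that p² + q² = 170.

Search for p with 170 - p² a perfect square.
p = 1: 170 - 1² = 170 - 1 = 169 = 13² ✓
So p = 1, q = 13.

p = 1, q = 13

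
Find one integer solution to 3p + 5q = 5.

Step 1: Check solvability.
gcd(3, 5) = 1
Since 1 divides 5, solutions exist.

Step 2: Apply extended Euclidean algorithm to find gcd.
We find integers such that 3*x0 + 5*y0 = 1

Step 3: Scale the particular solution.
Multiply by 5/1 = 5:
p = 10, q = -5

Step 4: Verify.
3*(10) + 5*(-5) = 5 = 5 ✓

p = 10, q = -5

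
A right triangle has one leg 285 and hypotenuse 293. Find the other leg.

b² = c² - a² = 85849 - 81225 = 4624
b = 68

68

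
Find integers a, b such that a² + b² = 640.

We need to find integers a, b > 0 such that a² + b² = 640.
Trying a = 8: b² = 640 - 8² = 640 - 64 = 576
b = 24
Check: 8² + 24² = 64 + 576 = 640 ✓

640 = 8² + 24²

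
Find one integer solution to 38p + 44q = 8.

Step 1: Check solvability.
gcd(38, 44) = 2
Since 2 divides 8, solutions exist.

Step 2: Apply extended Euclidean algorithm to find gcd.
We find integers such that 38*x0 + 44*y0 = 2

Step 3: Scale the particular solution.
Multiply by 8/2 = 4:
p = 28, q = -24

Step 4: Verify.
38*(28) + 44*(-24) = 8 = 8 ✓

p = 28, q = -24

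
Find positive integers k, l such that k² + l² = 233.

Search for k with 233 - k² a perfect square.
k = 8: 233 - 8² = 233 - 64 = 169 = 13² ✓
So k = 8, l = 13.

k = 8, l = 13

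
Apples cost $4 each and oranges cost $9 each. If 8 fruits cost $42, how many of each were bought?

Let a = apples, o = oranges.
a + o = 8
4a + 9o = 42
Substitute o = 8 - a:
4a + 9(8 - a) = 42
(4 - 9)a = 42 - 72
-5a = -30
a = 6, o = 8 - 6 = 2

Apples: 6, Oranges: 2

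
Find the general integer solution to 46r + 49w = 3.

Step 1: Compute gcd(46, 49) = 1.
Since 1 divides 3, solutions exist.

Step 2: Find a particular solution using extended Euclidean algorithm.
We get r₀ = 48, w₀ = -45.
Check: 46*48 + 49*-45 = 3 = 3 ✓

Step 3: Write the general solution.
r = 48 + (49/1)t = 48 + 49t
w = -45 - (46/1)t = -45 - 46t
for any integer t.

r = 48 + 49t, w = -45 - 46t for integer t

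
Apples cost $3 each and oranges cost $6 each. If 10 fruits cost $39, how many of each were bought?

Let a = apples, o = oranges.
a + o = 10
3a + 6o = 39
Substitute o = 10 - a:
3a + 6(10 - a) = 39
(3 - 6)a = 39 - 60
-3a = -21
a = 7, o = 10 - 7 = 3

Apples: 7, Oranges: 3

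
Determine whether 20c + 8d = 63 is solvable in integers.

Step 1: Compute gcd(20, 8).
gcd(20, 8) = 4

Step 2: Check divisibility.
Does 4 divide 63? 63 = 4 x 15 + 3, so no.

By the theorem on linear Diophantine equations, 20c + 8d = 63 has integer solutions if and only if gcd(20, 8) divides 63. Since 4 does not divide 63, no solutions exist.

No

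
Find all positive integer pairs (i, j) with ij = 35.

The positive divisors of 35 are: 1, 5, 7, 35.
Each divisor d gives the pair (d, 35/d):
(1, 35), (5, 7), (7, 5), (35, 1)

(1, 35), (5, 7), (7, 5), (35, 1)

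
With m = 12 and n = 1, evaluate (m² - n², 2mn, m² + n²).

a = m² - n² = 144 - 1 = 143
b = 2mn = 2·12·1 = 24
c = m² + n² = 144 + 1 = 145
Verify: 143² + 24² = 20449 + 576 = 21025 = 145² ✓

(143, 24, 145)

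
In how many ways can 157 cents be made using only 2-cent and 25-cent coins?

We need non-negative integers (x, y) with 2x + 25y = 157.
For each x from 0 to 78, check if (157 - 2x) is a non-negative multiple of 25.
Solutions (x, y): (16,5), (41,3), (66,1)
Count: 3

3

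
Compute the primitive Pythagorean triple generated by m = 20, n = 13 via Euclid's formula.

a = m² - n² = 20² - 13² = 400 - 169 = 231
b = 2mn = 2·20·13 = 520
c = m² + n² = 400 + 169 = 569
Verify: 231² + 520² = 53361 + 270400 = 323761 = 569² ✓

(231, 520, 569)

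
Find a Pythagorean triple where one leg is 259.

We need the other leg and hypotenuse such that 259² + x² = c².
Take x = 660, c = 709: 259² + 660² = 67081 + 435600 = 502681 = 709² ✓
Triple: (259, 660, 709)

(259, 660, 709)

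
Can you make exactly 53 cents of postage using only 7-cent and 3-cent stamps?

We need non-negative x, y with 7x + 3y = 53.
gcd(7, 3) = 1 divides 53, so integer solutions exist.
Search for a non-negative one: x = 2 gives 3y = 53 - 14 = 39, so y = 13.
Check: 7·2 + 3·13 = 53 ✓

Yes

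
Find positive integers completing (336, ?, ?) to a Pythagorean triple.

We need the other leg and hypotenuse such that 336² + x² = c².
Take x = 52, c = 340: 336² + 52² = 112896 + 2704 = 115600 = 340² ✓
Triple: (52, 336, 340)

(52, 336, 340)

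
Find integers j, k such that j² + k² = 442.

We need to find integers j, k > 0 such that j² + k² = 442.
Trying j = 1: k² = 442 - 1² = 442 - 1 = 441
k = 21
Check: 1² + 21² = 1 + 441 = 442 ✓

442 = 1² + 21²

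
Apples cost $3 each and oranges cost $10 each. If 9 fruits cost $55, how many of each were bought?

Let a = apples, o = oranges.
a + o = 9
3a + 10o = 55
Substitute o = 9 - a:
3a + 10(9 - a) = 55
(3 - 10)a = 55 - 90
-7a = -35
a = 5, o = 9 - 5 = 4

Apples: 5, Oranges: 4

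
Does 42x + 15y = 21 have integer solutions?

Step 1: Compute gcd(42, 15).
gcd(42, 15) = 3

Step 2: Check divisibility.
Does 3 divide 21? 21 = 3 x 7, so yes.

By the theorem on linear Diophantine equations, 42x + 15y = 21 has integer solutions if and only if gcd(42, 15) divides 21. Since 3 | 21, solutions exist.

Yes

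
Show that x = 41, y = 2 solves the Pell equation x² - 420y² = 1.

Compute x² = 41² = 1681
Compute 420y² = 420·2² = 420·4 = 1680
x² - 420y² = 1681 - 1680 = 1
Since this equals 1, (41, 2) is a solution.

Yes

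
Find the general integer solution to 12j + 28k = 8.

Step 1: Compute gcd(12, 28) = 4.
Since 4 divides 8, solutions exist.

Step 2: Find a particular solution using extended Euclidean algorithm.
We get j₀ = -4, k₀ = 2.
Check: 12*-4 + 28*2 = 8 = 8 ✓

Step 3: Write the general solution.
j = -4 + (28/4)t = -4 + 7t
k = 2 - (12/4)t = 2 - 3t
for any integer t.

j = -4 + 7t, k = 2 - 3t for integer t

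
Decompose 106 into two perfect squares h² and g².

We need to find integers h, g > 0 such that h² + g² = 106.
Trying h = 5: g² = 106 - 5² = 106 - 25 = 81
g = 9
Check: 5² + 9² = 25 + 81 = 106 ✓

106 = 5² + 9²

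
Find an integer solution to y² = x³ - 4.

Try small integer x values and check whether x³ - 4 is a perfect square.
x = 5: x³ - 4 = 5³ - 4 = 125 - 4 = 121
Is 121 a perfect square? 11² = 121 ✓
So (x, y) = (5, 11) is a solution.

x = 5, y = 11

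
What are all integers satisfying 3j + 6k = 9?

Step 1: Compute gcd(3, 6) = 3.
Since 3 divides 9, solutions exist.

Step 2: Find a particular solution using extended Euclidean algorithm.
We get j₀ = 3, k₀ = 0.
Check: 3*3 + 6*0 = 9 = 9 ✓

Step 3: Write the general solution.
j = 3 + (6/3)t = 3 + 2t
k = 0 - (3/3)t = 0 - 1t
for any integer t.

j = 3 + 2t, k = 0 - 1t for integer t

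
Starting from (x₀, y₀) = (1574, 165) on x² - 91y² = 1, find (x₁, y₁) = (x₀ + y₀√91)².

Solutions to x² - Dy² = 1 are generated by powers of (x₀ + y₀√D).
The next solution satisfies x₁ + y₁√91 = (x₀ + y₀√91)², giving:
x₁ = x₀² + 91y₀² = 1574² + 91·165² = 2477476 + 2477475 = 4954951
y₁ = 2x₀y₀ = 2·1574·165 = 519420

Verify: 4954951² - 91·519420² = 24551539412401 - 24551539412400 = 1 ✓

x = 4954951, y = 519420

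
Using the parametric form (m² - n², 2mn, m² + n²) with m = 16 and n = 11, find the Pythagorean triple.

a = m² - n² = 256 - 121 = 135
b = 2mn = 2·16·11 = 352
c = m² + n² = 256 + 121 = 377
Verify: 135² + 352² = 18225 + 123904 = 142129 = 377² ✓

(135, 352, 377)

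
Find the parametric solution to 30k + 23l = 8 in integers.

Step 1: Compute gcd(30, 23) = 1.
Since 1 divides 8, solutions exist.

Step 2: Find a particular solution using extended Euclidean algorithm.
We get k₀ = 80, l₀ = -104.
Check: 30*80 + 23*-104 = 8 = 8 ✓

Step 3: Write the general solution.
k = 80 + (23/1)t = 80 + 23t
l = -104 - (30/1)t = -104 - 30t
for any integer t.

k = 80 + 23t, l = -104 - 30t for integer t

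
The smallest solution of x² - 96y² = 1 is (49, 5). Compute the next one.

Solutions to x² - Dy² = 1 are generated by powers of (x₀ + y₀√D).
The next solution satisfies x₁ + y₁√96 = (x₀ + y₀√96)², giving:
x₁ = x₀² + 96y₀² = 49² + 96·5² = 2401 + 2400 = 4801
y₁ = 2x₀y₀ = 2·49·5 = 490

Verify: 4801² - 96·490² = 23049601 - 23049600 = 1 ✓

x = 4801, y = 490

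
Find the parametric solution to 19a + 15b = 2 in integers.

Step 1: Compute gcd(19, 15) = 1.
Since 1 divides 2, solutions exist.

Step 2: Find a particular solution using extended Euclidean algorithm.
We get a₀ = 8, b₀ = -10.
Check: 19*8 + 15*-10 = 2 = 2 ✓

Step 3: Write the general solution.
a = 8 + (15/1)t = 8 + 15t
b = -10 - (19/1)t = -10 - 19t
for any integer t.

a = 8 + 15t, b = -10 - 19t for integer t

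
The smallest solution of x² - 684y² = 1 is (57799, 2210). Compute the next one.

Solutions to x² - Dy² = 1 are generated by powers of (x₀ + y₀√D).
The next solution satisfies x₁ + y₁√684 = (x₀ + y₀√684)², giving:
x₁ = x₀² + 684y₀² = 57799² + 684·2210² = 3340724401 + 3340724400 = 6681448801
y₁ = 2x₀y₀ = 2·57799·2210 = 255471580

Verify: 6681448801² - 684·255471580² = 44641758080384337601 - 44641758080384337600 = 1 ✓

x = 6681448801, y = 255471580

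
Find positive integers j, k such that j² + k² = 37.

Search for j with 37 - j² a perfect square.
j = 1: 37 - 1² = 37 - 1 = 36 = 6² ✓
So j = 1, k = 6.

j = 1, k = 6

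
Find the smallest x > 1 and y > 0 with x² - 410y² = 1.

We seek the smallest positive integers (x, y) with x² - 410y² = 1, i.e., x² = 410y² + 1.
Try successive y values:
y = 1: x² = 410·1² + 1 = 411, not a perfect square
y = 2: x² = 410·2² + 1 = 1641, not a perfect square
y = 3: x² = 410·3² + 1 = 3691, not a perfect square
... continuing the search (or via continued fractions) ...
y = 4: x² = 410·4² + 1 = 6561, x = 81 ✓

Verify: 81² - 410·4² = 6561 - 6560 = 1 ✓

x = 81, y = 4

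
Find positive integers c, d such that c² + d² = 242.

Search for c with 242 - c² a perfect square.
c = 11: 242 - 11² = 242 - 121 = 121 = 11² ✓
So c = 11, d = 11.

c = 11, d = 11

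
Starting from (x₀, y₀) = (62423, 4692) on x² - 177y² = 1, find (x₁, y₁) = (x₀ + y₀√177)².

Solutions to x² - Dy² = 1 are generated by powers of (x₀ + y₀√D).
The next solution satisfies x₁ + y₁√177 = (x₀ + y₀√177)², giving:
x₁ = x₀² + 177y₀² = 62423² + 177·4692² = 3896630929 + 3896630928 = 7793261857
y₁ = 2x₀y₀ = 2·62423·4692 = 585777432

Verify: 7793261857² - 177·585777432² = 60734930371771088449 - 60734930371771088448 = 1 ✓

x = 7793261857, y = 585777432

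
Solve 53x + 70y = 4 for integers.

Step 1: Check solvability.
gcd(53, 70) = 1
Since 1 divides 4, solutions exist.

Step 2: Apply extended Euclidean algorithm to find gcd.
We find integers such that 53*x0 + 70*y0 = 1

Step 3: Scale the particular solution.
Multiply by 4/1 = 4:
x = -132, y = 100

Step 4: Verify.
53*(-132) + 70*(100) = 4 = 4 ✓

x = -132, y = 100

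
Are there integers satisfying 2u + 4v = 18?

Step 1: Compute gcd(2, 4).
gcd(2, 4) = 2

Step 2: Check divisibility.
Does 2 divide 18? 18 = 2 x 9, so yes.

By the theorem on linear Diophantine equations, 2u + 4v = 18 has integer solutions if and only if gcd(2, 4) divides 18. Since 2 | 18, solutions exist.

Yes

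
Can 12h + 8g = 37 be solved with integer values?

Step 1: Compute gcd(12, 8).
gcd(12, 8) = 4

Step 2: Check divisibility.
Does 4 divide 37? 37 = 4 x 9 + 1, so no.

By the theorem on linear Diophantine equations, 12h + 8g = 37 has integer solutions if and only if gcd(12, 8) divides 37. Since 4 does not divide 37, no solutions exist.

No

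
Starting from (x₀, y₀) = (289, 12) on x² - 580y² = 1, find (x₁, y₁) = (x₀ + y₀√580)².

Solutions to x² - Dy² = 1 are generated by powers of (x₀ + y₀√D).
The next solution satisfies x₁ + y₁√580 = (x₀ + y₀√580)², giving:
x₁ = x₀² + 580y₀² = 289² + 580·12² = 83521 + 83520 = 167041
y₁ = 2x₀y₀ = 2·289·12 = 6936

Verify: 167041² - 580·6936² = 27902695681 - 27902695680 = 1 ✓

x = 167041, y = 6936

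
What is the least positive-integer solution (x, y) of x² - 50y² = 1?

We seek the smallest positive integers (x, y) with x² - 50y² = 1, i.e., x² = 50y² + 1.
Try successive y values:
y = 1: x² = 50·1² + 1 = 51, not a perfect square
y = 2: x² = 50·2² + 1 = 201, not a perfect square
y = 3: x² = 50·3² + 1 = 451, not a perfect square
... continuing the search (or via continued fractions) ...
y = 14: x² = 50·14² + 1 = 9801, x = 99 ✓

Verify: 99² - 50·14² = 9801 - 9800 = 1 ✓

x = 99, y = 14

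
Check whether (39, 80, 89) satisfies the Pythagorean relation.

Compute a² + b²:
39² + 80² = 1521 + 6400 = 7921
Compute c²:
89² = 7921
Since 7921 = 7921, it is a Pythagorean triple.

Yes, it is a Pythagorean triple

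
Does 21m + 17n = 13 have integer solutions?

Step 1: Compute gcd(21, 17).
gcd(21, 17) = 1

Step 2: Check divisibility.
Does 1 divide 13? 13 = 1 x 13, so yes.

By the theorem on linear Diophantine equations, 21m + 17n = 13 has integer solutions if and only if gcd(21, 17) divides 13. Since 1 | 13, solutions exist.

Yes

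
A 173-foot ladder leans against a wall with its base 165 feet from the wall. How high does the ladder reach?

The ladder, wall, and ground form a right triangle with hypotenuse 173 and one leg 165.
By the Pythagorean theorem: h² = 173² - 165² = 29929 - 27225 = 2704
h = √2704 = 52 feet

52 feet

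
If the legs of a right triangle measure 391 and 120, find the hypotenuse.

c² = a² + b² = 391² + 120² = 152881 + 14400 = 167281
c = 409

409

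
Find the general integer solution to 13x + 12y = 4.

Step 1: Compute gcd(13, 12) = 1.
Since 1 divides 4, solutions exist.

Step 2: Find a particular solution using extended Euclidean algorithm.
We get x₀ = 4, y₀ = -4.
Check: 13*4 + 12*-4 = 4 = 4 ✓

Step 3: Write the general solution.
x = 4 + (12/1)t = 4 + 12t
y = -4 - (13/1)t = -4 - 13t
for any integer t.

x = 4 + 12t, y = -4 - 13t for integer t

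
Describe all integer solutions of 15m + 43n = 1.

Step 1: Compute gcd(15, 43) = 1.
Since 1 divides 1, solutions exist.

Step 2: Find a particular solution using extended Euclidean algorithm.
We get m₀ = -20, n₀ = 7.
Check: 15*-20 + 43*7 = 1 = 1 ✓

Step 3: Write the general solution.
m = -20 + (43/1)t = -20 + 43t
n = 7 - (15/1)t = 7 - 15t
for any integer t.

m = -20 + 43t, n = 7 - 15t for integer t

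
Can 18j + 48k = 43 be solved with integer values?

Step 1: Compute gcd(18, 48).
gcd(18, 48) = 6

Step 2: Check divisibility.
Does 6 divide 43? 43 = 6 x 7 + 1, so no.

By the theorem on linear Diophantine equations, 18j + 48k = 43 has integer solutions if and only if gcd(18, 48) divides 43. Since 6 does not divide 43, no solutions exist.

No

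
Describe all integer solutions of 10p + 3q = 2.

Step 1: Compute gcd(10, 3) = 1.
Since 1 divides 2, solutions exist.

Step 2: Find a particular solution using extended Euclidean algorithm.
We get p₀ = 2, q₀ = -6.
Check: 10*2 + 3*-6 = 2 = 2 ✓

Step 3: Write the general solution.
p = 2 + (3/1)t = 2 + 3t
q = -6 - (10/1)t = -6 - 10t
for any integer t.

p = 2 + 3t, q = -6 - 10t for integer t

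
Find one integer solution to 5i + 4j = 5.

Step 1: Check solvability.
gcd(5, 4) = 1
Since 1 divides 5, solutions exist.

Step 2: Apply extended Euclidean algorithm to find gcd.
We find integers such that 5*x0 + 4*y0 = 1

Step 3: Scale the particular solution.
Multiply by 5/1 = 5:
i = 5, j = -5

Step 4: Verify.
5*(5) + 4*(-5) = 5 = 5 ✓

i = 5, j = -5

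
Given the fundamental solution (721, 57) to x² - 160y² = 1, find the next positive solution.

Solutions to x² - Dy² = 1 are generated by powers of (x₀ + y₀√D).
The next solution satisfies x₁ + y₁√160 = (x₀ + y₀√160)², giving:
x₁ = x₀² + 160y₀² = 721² + 160·57² = 519841 + 519840 = 1039681
y₁ = 2x₀y₀ = 2·721·57 = 82194

Verify: 1039681² - 160·82194² = 1080936581761 - 1080936581760 = 1 ✓

x = 1039681, y = 82194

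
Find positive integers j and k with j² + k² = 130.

We need to find integers j, k > 0 such that j² + k² = 130.
Trying j = 3: k² = 130 - 3² = 130 - 9 = 121
k = 11
Check: 3² + 11² = 9 + 121 = 130 ✓

130 = 3² + 11²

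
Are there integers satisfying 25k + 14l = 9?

Step 1: Compute gcd(25, 14).
gcd(25, 14) = 1

Step 2: Check divisibility.
Does 1 divide 9? 9 = 1 x 9, so yes.

By the theorem on linear Diophantine equations, 25k + 14l = 9 has integer solutions if and only if gcd(25, 14) divides 9. Since 1 | 9, solutions exist.

Yes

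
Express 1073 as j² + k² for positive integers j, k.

We need to find integers j, k > 0 such that j² + k² = 1073.
Trying j = 7: k² = 1073 - 7² = 1073 - 49 = 1024
k = 32
Check: 7² + 32² = 49 + 1024 = 1073 ✓

1073 = 7² + 32²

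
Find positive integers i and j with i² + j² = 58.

We need to find integers i, j > 0 such that i² + j² = 58.
Trying i = 3: j² = 58 - 3² = 58 - 9 = 49
j = 7
Check: 3² + 7² = 9 + 49 = 58 ✓

58 = 3² + 7²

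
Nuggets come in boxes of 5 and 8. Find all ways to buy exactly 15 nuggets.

We need non-negative integers (x, y) with 5x + 8y = 15.
For each x in 0..3, check if 15 - 5x is a non-negative multiple of 8.
x = 3: 8y = 0, y = 0 ✓

(3 boxes of 5, 0 boxes of 8)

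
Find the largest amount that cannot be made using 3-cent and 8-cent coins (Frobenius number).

For two coprime denominations a and b, the Frobenius number (largest value not representable as a non-negative combination) is ab - a - b.
Here gcd(3, 8) = 1, so they are coprime.
F(3, 8) = 3·8 - 3 - 8 = 24 - 11 = 13

13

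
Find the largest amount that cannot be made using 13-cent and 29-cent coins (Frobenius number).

For two coprime denominations a and b, the Frobenius number (largest value not representable as a non-negative combination) is ab - a - b.
Here gcd(13, 29) = 1, so they are coprime.
F(13, 29) = 13·29 - 13 - 29 = 377 - 42 = 335

335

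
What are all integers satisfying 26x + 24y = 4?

Step 1: Compute gcd(26, 24) = 2.
Since 2 divides 4, solutions exist.

Step 2: Find a particular solution using extended Euclidean algorithm.
We get x₀ = 2, y₀ = -2.
Check: 26*2 + 24*-2 = 4 = 4 ✓

Step 3: Write the general solution.
x = 2 + (24/2)t = 2 + 12t
y = -2 - (26/2)t = -2 - 13t
for any integer t.

x = 2 + 12t, y = -2 - 13t for integer t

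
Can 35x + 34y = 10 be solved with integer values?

Step 1: Compute gcd(35, 34).
gcd(35, 34) = 1

Step 2: Check divisibility.
Does 1 divide 10? 10 = 1 x 10, so yes.

By the theorem on linear Diophantine equations, 35x + 34y = 10 has integer solutions if and only if gcd(35, 34) divides 10. Since 1 | 10, solutions exist.

Yes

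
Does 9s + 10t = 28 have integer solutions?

Step 1: Compute gcd(9, 10).
gcd(9, 10) = 1

Step 2: Check divisibility.
Does 1 divide 28? 28 = 1 x 28, so yes.

By the theorem on linear Diophantine equations, 9s + 10t = 28 has integer solutions if and only if gcd(9, 10) divides 28. Since 1 | 28, solutions exist.

Yes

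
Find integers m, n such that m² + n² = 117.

We need to find integers m, n > 0 such that m² + n² = 117.
Trying m = 6: n² = 117 - 6² = 117 - 36 = 81
n = 9
Check: 6² + 9² = 36 + 81 = 117 ✓

117 = 6² + 9²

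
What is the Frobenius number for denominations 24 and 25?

For two coprime denominations a and b, the Frobenius number (largest value not representable as a non-negative combination) is ab - a - b.
Here gcd(24, 25) = 1, so they are coprime.
F(24, 25) = 24·25 - 24 - 25 = 600 - 49 = 551

551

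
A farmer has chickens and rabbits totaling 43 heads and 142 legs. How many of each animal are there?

Let c = chickens, r = rabbits.
Heads: c + r = 43
Legs: 2c + 4r = 142
From the first equation, c = 43 - r. Substitute:
2(43 - r) + 4r = 142
86 + 2r = 142
r = (142 - 86)/2 = 28
c = 43 - 28 = 15

Chickens: 15, Rabbits: 28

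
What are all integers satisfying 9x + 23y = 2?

Step 1: Compute gcd(9, 23) = 1.
Since 1 divides 2, solutions exist.

Step 2: Find a particular solution using extended Euclidean algorithm.
We get x₀ = -10, y₀ = 4.
Check: 9*-10 + 23*4 = 2 = 2 ✓

Step 3: Write the general solution.
x = -10 + (23/1)t = -10 + 23t
y = 4 - (9/1)t = 4 - 9t
for any integer t.

x = -10 + 23t, y = 4 - 9t for integer t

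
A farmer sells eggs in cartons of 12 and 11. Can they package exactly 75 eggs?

We need non-negative a, b with 12a + 11b = 75.
gcd(12, 11) = 1 divides 75, but no a in [0, 6] gives non-negative b.

No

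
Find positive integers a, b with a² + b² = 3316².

We need a² + b² = 3316² = 10995856.
Trying: 2516² + 2160² = 6330256 + 4665600 = 10995856 ✓

(2516, 2160, 3316)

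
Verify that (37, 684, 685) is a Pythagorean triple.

Compute a² + b² = 37² + 684² = 1369 + 467856 = 469225
Compute c² = 685² = 469225
Since 469225 = 469225, confirmed.

Yes, it is a Pythagorean triple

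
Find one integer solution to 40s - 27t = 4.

Step 1: Check solvability.
gcd(40, 27) = 1
Since 1 divides 4, solutions exist.

Step 2: Apply extended Euclidean algorithm to find gcd.
We find integers such that 40*x0 + 27*y0 = 1

Step 3: Scale the particular solution.
Multiply by 4/1 = 4:
s = -8, t = -12

Step 4: Verify.
40*(-8) - 27*(-12) = 4 = 4 ✓

s = -8, t = -12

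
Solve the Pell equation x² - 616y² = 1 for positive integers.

We seek the smallest positive integers (x, y) with x² - 616y² = 1, i.e., x² = 616y² + 1.
Try successive y values:
y = 1: x² = 616·1² + 1 = 617, not a perfect square
y = 2: x² = 616·2² + 1 = 2465, not a perfect square
y = 3: x² = 616·3² + 1 = 5545, not a perfect square
... continuing the search (or via continued fractions) ...
y = 858: x² = 616·858² + 1 = 453477025, x = 21295 ✓

Verify: 21295² - 616·858² = 453477025 - 453477024 = 1 ✓

x = 21295, y = 858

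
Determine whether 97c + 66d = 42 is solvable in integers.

Step 1: Compute gcd(97, 66).
gcd(97, 66) = 1

Step 2: Check divisibility.
Does 1 divide 42? 42 = 1 x 42, so yes.

By the theorem on linear Diophantine equations, 97c + 66d = 42 has integer solutions if and only if gcd(97, 66) divides 42. Since 1 | 42, solutions exist.

Yes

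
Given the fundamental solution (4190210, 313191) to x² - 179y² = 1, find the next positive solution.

Solutions to x² - Dy² = 1 are generated by powers of (x₀ + y₀√D).
The next solution satisfies x₁ + y₁√179 = (x₀ + y₀√179)², giving:
x₁ = x₀² + 179y₀² = 4190210² + 179·313191² = 17557859844100 + 17557859844099 = 35115719688199
y₁ = 2x₀y₀ = 2·4190210·313191 = 2624672120220

Verify: 35115719688199² - 179·2624672120220² = 1233113769220166873779863601 - 1233113769220166873779863600 = 1 ✓

x = 35115719688199, y = 2624672120220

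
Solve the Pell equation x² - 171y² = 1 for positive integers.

We seek the smallest positive integers (x, y) with x² - 171y² = 1, i.e., x² = 171y² + 1.
Try successive y values:
y = 1: x² = 171·1² + 1 = 172, not a perfect square
y = 2: x² = 171·2² + 1 = 685, not a perfect square
y = 3: x² = 171·3² + 1 = 1540, not a perfect square
... continuing the search (or via continued fractions) ...
y = 13: x² = 171·13² + 1 = 28900, x = 170 ✓

Verify: 170² - 171·13² = 28900 - 28899 = 1 ✓

x = 170, y = 13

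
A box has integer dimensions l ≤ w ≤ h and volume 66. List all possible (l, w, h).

Iterate l from 1 to ⌊66^(1/3)⌋. For each l dividing 66, iterate w ≥ l with w dividing 66/l, and set h = 66/(l·w).
Triples found (5): (1×1×66), (1×2×33), (1×3×22), (1×6×11), (2×3×11)

(1×1×66), (1×2×33), (1×3×22), (1×6×11), (2×3×11)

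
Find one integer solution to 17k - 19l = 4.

Step 1: Check solvability.
gcd(17, 19) = 1
Since 1 divides 4, solutions exist.

Step 2: Apply extended Euclidean algorithm to find gcd.
We find integers such that 17*x0 + 19*y0 = 1

Step 3: Scale the particular solution.
Multiply by 4/1 = 4:
k = 36, l = 32

Step 4: Verify.
17*(36) - 19*(32) = 4 = 4 ✓

k = 36, l = 32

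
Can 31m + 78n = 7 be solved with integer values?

Step 1: Compute gcd(31, 78).
gcd(31, 78) = 1

Step 2: Check divisibility.
Does 1 divide 7? 7 = 1 x 7, so yes.

By the theorem on linear Diophantine equations, 31m + 78n = 7 has integer solutions if and only if gcd(31, 78) divides 7. Since 1 | 7, solutions exist.

Yes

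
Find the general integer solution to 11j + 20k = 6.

Step 1: Compute gcd(11, 20) = 1.
Since 1 divides 6, solutions exist.

Step 2: Find a particular solution using extended Euclidean algorithm.
We get j₀ = -54, k₀ = 30.
Check: 11*-54 + 20*30 = 6 = 6 ✓

Step 3: Write the general solution.
j = -54 + (20/1)t = -54 + 20t
k = 30 - (11/1)t = 30 - 11t
for any integer t.

j = -54 + 20t, k = 30 - 11t for integer t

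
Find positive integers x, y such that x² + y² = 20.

Search for x with 20 - x² a perfect square.
x = 2: 20 - 2² = 20 - 4 = 16 = 4² ✓
So x = 2, y = 4.

x = 2, y = 4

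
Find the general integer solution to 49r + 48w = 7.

Step 1: Compute gcd(49, 48) = 1.
Since 1 divides 7, solutions exist.

Step 2: Find a particular solution using extended Euclidean algorithm.
We get r₀ = 7, w₀ = -7.
Check: 49*7 + 48*-7 = 7 = 7 ✓

Step 3: Write the general solution.
r = 7 + (48/1)t = 7 + 48t
w = -7 - (49/1)t = -7 - 49t
for any integer t.

r = 7 + 48t, w = -7 - 49t for integer t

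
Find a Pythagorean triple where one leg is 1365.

We need the other leg and hypotenuse such that 1365² + x² = c².
Take x = 5236, c = 5411: 1365² + 5236² = 1863225 + 27415696 = 29278921 = 5411² ✓
Triple: (1365, 5236, 5411)

(1365, 5236, 5411)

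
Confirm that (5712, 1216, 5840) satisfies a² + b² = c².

Compute a² + b² = 5712² + 1216² = 32626944 + 1478656 = 34105600
Compute c² = 5840² = 34105600
Since 34105600 = 34105600, confirmed.

Yes, it is a Pythagorean triple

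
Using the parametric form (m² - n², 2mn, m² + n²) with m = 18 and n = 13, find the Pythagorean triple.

a = m² - n² = 18² - 13² = 324 - 169 = 155
b = 2mn = 2·18·13 = 468
c = m² + n² = 324 + 169 = 493
Verify: 155² + 468² = 24025 + 219024 = 243049 = 493² ✓

(155, 468, 493)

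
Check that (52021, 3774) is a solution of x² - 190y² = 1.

Compute x² = 52021² = 2706184441
Compute 190y² = 190·3774² = 190·14243076 = 2706184440
x² - 190y² = 2706184441 - 2706184440 = 1
Since this equals 1, (52021, 3774) is a solution.

Yes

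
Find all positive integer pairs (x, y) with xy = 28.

The positive divisors of 28 are: 1, 2, 4, 7, 14, 28.
Each divisor d gives the pair (d, 28/d):
(1, 28), (2, 14), (4, 7), (7, 4), (14, 2), (28, 1)

(1, 28), (2, 14), (4, 7), (7, 4), (14, 2), (28, 1)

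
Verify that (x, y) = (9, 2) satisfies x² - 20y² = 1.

Compute x² = 9² = 81
Compute 20y² = 20·2² = 20·4 = 80
x² - 20y² = 81 - 80 = 1
Since this equals 1, (9, 2) is a solution.

Yes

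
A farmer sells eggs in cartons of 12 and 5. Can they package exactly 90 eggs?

We need non-negative a, b with 12a + 5b = 90.
gcd(12, 5) = 1 divides 90.
Try a = 0: 5b = 90 - 0 = 90, so b = 18.
One way: 0 cartons of 12 and 18 cartons of 5.

Yes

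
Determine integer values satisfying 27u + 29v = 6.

Step 1: Check solvability.
gcd(27, 29) = 1
Since 1 divides 6, solutions exist.

Step 2: Apply extended Euclidean algorithm to find gcd.
We find integers such that 27*x0 + 29*y0 = 1

Step 3: Scale the particular solution.
Multiply by 6/1 = 6:
u = 84, v = -78

Step 4: Verify.
27*(84) + 29*(-78) = 6 = 6 ✓

u = 84, v = -78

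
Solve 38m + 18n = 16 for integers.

Step 1: Check solvability.
gcd(38, 18) = 2
Since 2 divides 16, solutions exist.

Step 2: Apply extended Euclidean algorithm to find gcd.
We find integers such that 38*x0 + 18*y0 = 2

Step 3: Scale the particular solution.
Multiply by 16/2 = 8:
m = 8, n = -16

Step 4: Verify.
38*(8) + 18*(-16) = 16 = 16 ✓

m = 8, n = -16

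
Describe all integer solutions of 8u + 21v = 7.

Step 1: Compute gcd(8, 21) = 1.
Since 1 divides 7, solutions exist.

Step 2: Find a particular solution using extended Euclidean algorithm.
We get u₀ = 56, v₀ = -21.
Check: 8*56 + 21*-21 = 7 = 7 ✓

Step 3: Write the general solution.
u = 56 + (21/1)t = 56 + 21t
v = -21 - (8/1)t = -21 - 8t
for any integer t.

u = 56 + 21t, v = -21 - 8t for integer t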